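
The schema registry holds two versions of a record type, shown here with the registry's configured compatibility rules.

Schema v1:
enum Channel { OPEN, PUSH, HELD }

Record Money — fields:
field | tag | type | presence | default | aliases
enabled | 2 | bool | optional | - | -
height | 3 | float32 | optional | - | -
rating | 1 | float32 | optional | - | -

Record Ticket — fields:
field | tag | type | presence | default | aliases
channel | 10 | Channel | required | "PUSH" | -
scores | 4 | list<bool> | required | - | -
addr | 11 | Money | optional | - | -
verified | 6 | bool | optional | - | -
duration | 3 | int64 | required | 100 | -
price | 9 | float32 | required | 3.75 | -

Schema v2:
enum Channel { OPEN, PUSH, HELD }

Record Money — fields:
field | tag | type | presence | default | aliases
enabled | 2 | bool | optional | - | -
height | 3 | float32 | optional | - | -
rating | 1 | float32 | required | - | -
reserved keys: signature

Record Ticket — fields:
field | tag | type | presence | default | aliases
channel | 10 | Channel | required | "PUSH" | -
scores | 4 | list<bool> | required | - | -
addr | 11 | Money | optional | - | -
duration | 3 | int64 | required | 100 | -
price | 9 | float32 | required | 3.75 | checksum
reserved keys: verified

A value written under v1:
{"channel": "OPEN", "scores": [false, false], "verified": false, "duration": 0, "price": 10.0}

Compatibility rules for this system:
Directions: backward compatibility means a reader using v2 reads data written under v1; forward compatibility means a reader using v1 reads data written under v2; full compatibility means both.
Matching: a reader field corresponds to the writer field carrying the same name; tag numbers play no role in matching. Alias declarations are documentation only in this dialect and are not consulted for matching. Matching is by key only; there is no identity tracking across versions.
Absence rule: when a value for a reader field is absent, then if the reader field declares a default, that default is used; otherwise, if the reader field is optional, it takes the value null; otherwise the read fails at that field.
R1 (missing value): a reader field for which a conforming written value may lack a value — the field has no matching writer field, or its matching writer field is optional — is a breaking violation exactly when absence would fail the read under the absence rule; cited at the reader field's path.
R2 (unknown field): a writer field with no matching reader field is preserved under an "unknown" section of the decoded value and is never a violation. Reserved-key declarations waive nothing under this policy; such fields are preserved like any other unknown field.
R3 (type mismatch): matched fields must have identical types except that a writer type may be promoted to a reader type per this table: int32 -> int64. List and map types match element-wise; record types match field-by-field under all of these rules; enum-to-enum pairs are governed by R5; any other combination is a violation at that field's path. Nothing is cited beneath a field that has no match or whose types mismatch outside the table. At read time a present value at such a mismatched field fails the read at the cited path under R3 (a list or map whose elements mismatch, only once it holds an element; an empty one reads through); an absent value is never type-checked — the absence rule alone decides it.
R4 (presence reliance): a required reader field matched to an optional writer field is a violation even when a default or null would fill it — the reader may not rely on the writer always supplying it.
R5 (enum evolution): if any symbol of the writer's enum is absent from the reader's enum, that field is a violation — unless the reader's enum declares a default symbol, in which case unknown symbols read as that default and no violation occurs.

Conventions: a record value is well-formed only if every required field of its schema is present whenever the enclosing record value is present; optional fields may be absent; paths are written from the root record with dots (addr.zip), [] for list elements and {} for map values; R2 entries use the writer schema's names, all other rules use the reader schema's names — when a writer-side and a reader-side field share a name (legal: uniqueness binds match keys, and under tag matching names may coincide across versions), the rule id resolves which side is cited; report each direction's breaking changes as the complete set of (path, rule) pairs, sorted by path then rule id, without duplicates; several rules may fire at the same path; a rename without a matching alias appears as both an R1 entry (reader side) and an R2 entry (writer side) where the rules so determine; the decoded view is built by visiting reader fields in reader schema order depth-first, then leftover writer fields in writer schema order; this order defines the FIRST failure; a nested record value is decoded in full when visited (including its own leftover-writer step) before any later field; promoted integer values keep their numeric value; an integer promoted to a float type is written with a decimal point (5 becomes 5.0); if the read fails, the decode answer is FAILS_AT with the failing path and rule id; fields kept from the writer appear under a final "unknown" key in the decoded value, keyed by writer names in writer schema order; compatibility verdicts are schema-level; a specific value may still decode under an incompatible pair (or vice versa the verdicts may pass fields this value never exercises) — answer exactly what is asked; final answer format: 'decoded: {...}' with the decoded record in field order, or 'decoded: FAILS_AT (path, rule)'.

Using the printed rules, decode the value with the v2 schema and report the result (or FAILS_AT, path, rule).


the writer's type comes first in each Ticket pair
migrating the Ticket value to v2:
  channel := "OPEN"
  scores := [false, false]
  addr := null (not supplied -> null)
  duration := 0
  price := 10.0
  writer verified: kept under "unknown"
  => decoded: {"channel": "OPEN", "scores": [false, false], "addr": null, "duration": 0, "price": 10.0, "unknown": {"verified": false}}
the other Ticket changes do not affect what is asked:
  field rating in record Money: optional changed to required -> shifts the Ticket verdicts, not this decode

decoded: {"channel": "OPEN", "scores": [false, false], "addr": null, "duration": 0, "price": 10.0, "unknown": {"verified": false}}


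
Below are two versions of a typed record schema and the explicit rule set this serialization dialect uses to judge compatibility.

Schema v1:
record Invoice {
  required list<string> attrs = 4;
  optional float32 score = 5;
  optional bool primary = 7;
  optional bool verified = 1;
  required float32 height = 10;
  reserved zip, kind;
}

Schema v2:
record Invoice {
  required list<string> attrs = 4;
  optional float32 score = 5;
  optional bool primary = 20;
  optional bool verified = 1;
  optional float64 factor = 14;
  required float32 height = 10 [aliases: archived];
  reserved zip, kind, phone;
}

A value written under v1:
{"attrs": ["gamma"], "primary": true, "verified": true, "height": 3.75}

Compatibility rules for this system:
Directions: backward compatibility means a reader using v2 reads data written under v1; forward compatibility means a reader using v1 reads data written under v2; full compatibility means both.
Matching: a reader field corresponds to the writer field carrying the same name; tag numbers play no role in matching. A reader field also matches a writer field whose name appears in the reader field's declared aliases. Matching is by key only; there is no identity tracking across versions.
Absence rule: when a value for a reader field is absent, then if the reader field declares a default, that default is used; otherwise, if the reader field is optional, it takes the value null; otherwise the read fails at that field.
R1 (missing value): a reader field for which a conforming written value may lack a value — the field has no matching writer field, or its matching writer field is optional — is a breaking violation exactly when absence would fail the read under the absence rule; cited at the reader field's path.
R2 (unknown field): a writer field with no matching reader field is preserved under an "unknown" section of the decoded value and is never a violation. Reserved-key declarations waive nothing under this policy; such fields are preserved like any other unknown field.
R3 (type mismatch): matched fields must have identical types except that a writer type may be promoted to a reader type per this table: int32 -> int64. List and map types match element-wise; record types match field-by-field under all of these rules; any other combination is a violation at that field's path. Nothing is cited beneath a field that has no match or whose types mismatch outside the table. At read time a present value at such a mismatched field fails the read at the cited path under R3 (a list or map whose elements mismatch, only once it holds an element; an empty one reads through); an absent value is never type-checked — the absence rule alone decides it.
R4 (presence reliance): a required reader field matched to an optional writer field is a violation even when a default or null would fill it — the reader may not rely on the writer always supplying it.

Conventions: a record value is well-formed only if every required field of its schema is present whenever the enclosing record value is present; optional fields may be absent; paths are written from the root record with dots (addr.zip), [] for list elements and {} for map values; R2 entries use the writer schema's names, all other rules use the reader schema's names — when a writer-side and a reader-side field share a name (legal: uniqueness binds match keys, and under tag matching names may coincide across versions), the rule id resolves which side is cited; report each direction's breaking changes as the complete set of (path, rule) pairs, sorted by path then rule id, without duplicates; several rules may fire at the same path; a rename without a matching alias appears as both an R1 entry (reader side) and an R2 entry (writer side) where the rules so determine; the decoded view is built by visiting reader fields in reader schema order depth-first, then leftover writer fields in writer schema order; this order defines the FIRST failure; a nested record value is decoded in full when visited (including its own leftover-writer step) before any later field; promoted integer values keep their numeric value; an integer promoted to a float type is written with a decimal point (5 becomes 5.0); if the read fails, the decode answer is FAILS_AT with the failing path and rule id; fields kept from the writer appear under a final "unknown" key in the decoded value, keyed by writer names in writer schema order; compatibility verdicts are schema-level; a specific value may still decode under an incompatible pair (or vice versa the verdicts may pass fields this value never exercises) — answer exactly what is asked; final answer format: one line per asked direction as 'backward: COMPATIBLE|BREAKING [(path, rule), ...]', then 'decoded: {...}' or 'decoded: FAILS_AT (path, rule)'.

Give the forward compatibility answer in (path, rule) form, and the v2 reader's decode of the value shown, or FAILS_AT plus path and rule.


the writer's type comes first in each Invoice pair
forward for Invoice (reader v1, writer v2):
  list<string> -> list<string>, writer required: attrs aligns to attrs
  float32 -> float32, writer optional: score aligns to score
  bool -> bool, writer optional: primary aligns to primary
  bool -> bool, writer optional: verified aligns to verified
  float32 -> float32, writer required: height aligns to height
  writer factor: unknown to reader
  => forward: COMPATIBLE
migrating the Invoice value to v2:
  attrs := ["gamma"]
  score := null (missing; optional => null)
  primary := true
  verified := true
  factor := null (missing; optional => null)
  height := 3.75
  => decoded: {"attrs": ["gamma"], "score": null, "primary": true, "verified": true, "factor": null, "height": 3.75}
diffs on Invoice not affecting the asked answer:
  field primary in record Invoice: tag 7 changed to 20 -> fires no rule on Invoice, leaving the asked answer as it is

forward: COMPATIBLE []; decoded: {"attrs": ["gamma"], "score": null, "primary": true, "verified": true, "factor": null, "height": 3.75}


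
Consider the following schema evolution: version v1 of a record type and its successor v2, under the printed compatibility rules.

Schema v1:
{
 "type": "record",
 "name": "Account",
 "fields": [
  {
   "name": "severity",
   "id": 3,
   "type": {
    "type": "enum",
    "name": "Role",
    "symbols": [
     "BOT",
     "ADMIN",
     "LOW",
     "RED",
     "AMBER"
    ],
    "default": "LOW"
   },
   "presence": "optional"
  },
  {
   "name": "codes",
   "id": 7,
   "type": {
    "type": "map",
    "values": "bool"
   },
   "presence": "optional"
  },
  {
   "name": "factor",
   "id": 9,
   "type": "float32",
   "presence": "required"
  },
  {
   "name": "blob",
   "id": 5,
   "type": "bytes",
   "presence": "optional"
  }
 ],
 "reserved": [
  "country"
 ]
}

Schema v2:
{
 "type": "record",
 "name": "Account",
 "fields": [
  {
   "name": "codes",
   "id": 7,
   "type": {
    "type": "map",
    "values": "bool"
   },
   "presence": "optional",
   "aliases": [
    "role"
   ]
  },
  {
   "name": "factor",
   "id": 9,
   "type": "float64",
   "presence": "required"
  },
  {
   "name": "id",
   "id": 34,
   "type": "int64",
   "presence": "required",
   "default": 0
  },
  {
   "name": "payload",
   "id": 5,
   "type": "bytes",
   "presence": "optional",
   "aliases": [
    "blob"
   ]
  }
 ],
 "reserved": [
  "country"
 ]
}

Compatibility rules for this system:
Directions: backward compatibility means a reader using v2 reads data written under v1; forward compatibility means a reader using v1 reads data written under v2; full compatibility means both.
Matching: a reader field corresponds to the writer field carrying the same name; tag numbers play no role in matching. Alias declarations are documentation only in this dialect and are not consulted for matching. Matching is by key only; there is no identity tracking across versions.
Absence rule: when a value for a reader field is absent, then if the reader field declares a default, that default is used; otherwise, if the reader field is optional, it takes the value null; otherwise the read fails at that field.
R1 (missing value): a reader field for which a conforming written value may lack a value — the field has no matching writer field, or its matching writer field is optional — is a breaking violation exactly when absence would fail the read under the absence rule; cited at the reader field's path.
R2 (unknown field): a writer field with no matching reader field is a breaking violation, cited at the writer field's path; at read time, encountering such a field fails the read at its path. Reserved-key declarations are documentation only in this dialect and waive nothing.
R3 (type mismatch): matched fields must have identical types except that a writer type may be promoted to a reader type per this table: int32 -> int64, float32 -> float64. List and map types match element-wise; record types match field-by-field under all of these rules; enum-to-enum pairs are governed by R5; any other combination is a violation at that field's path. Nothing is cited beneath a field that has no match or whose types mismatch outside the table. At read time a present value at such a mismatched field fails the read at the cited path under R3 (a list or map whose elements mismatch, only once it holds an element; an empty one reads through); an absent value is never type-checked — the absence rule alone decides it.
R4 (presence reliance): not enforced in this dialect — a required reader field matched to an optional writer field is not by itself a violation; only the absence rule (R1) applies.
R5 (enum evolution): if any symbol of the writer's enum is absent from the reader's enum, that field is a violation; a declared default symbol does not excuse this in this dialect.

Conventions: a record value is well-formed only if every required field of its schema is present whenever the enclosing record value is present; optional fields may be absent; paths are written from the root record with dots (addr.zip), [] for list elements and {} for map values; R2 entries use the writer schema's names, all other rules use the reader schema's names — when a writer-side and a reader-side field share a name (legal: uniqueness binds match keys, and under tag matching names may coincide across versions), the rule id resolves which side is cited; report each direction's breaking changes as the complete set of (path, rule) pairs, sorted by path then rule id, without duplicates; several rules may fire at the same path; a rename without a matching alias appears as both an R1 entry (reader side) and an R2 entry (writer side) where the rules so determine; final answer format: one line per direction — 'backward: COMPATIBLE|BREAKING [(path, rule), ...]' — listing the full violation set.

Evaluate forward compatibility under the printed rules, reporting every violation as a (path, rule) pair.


the writer's type comes first in each Account pair
forward for Account (reader v1, writer v2):
  no writer field matches reader severity
  codes <- codes (map<string, bool> -> map<string, bool>, writer optional)
  factor <- factor (float64 -> float32, writer required)
  no writer field matches reader blob
  leftover writer field: id
  leftover writer field: payload
  R3 fires at factor
  R2 fires at id
  R2 fires at payload
  => forward: BREAKING (3)
diffs on Account not affecting the asked answer:
  removed field severity from record Account -> its effect on Account is confined to the backward direction, not asked

forward: BREAKING [(factor, R3), (id, R2), (payload, R2)]


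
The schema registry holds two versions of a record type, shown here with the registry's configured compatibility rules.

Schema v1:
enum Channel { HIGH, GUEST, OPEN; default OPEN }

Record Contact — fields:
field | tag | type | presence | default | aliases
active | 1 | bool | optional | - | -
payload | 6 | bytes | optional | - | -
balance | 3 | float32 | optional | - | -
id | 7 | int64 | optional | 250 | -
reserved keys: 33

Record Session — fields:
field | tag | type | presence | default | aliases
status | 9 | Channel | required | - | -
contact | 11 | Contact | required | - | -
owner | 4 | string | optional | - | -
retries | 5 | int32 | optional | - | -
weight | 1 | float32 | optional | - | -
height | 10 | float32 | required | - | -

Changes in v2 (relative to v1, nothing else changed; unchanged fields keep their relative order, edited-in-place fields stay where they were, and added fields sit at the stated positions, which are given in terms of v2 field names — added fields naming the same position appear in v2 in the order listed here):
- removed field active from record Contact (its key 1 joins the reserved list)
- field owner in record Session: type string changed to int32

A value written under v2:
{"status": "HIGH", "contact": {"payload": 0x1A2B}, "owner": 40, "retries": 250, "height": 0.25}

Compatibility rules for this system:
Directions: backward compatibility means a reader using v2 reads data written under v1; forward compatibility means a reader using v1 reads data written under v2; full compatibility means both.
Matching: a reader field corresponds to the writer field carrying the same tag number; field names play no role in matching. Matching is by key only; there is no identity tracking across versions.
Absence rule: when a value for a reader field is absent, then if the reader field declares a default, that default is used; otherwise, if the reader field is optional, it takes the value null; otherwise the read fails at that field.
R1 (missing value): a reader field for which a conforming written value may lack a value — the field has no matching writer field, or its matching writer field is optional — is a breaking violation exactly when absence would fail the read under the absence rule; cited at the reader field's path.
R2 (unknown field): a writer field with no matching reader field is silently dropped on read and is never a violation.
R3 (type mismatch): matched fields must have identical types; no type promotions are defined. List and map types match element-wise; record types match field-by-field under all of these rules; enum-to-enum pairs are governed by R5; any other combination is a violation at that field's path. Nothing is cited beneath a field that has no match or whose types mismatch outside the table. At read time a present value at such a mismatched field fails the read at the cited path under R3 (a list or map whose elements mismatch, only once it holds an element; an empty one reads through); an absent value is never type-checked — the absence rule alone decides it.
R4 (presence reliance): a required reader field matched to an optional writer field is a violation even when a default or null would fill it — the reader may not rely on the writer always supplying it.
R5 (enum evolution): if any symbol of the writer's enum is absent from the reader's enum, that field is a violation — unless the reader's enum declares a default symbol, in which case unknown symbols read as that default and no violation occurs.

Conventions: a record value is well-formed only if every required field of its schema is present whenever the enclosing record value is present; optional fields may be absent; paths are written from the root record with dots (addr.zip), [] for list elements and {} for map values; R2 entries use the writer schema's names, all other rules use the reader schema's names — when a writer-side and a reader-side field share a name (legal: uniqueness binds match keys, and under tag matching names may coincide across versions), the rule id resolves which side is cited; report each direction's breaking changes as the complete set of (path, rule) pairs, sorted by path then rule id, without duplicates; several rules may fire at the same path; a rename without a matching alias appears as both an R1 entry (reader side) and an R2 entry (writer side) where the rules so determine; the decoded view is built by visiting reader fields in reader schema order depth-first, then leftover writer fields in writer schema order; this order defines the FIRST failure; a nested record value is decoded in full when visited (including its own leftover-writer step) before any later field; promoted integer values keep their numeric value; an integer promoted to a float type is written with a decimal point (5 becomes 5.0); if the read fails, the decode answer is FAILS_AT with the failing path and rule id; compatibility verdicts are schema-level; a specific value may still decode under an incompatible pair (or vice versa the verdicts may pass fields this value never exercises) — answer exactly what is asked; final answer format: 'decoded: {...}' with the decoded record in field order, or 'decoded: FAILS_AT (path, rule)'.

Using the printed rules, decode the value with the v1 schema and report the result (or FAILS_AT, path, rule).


in Session below, arrows point writer -> reader
decode walk for Session under reader schema v1:
  status := "HIGH"
  contact.active := null (missing; optional => null)
  contact.payload := 0x1A2B
  contact.balance := null (missing; optional => null)
  contact.id := 250 (missing; default applied)
  read fails at owner under R3
  => FAILS_AT (owner, R3)
diffs on Session not affecting the asked answer:
  removed field active from record Contact (its key 1 joins the reserved list) -> triggers nothing under the printed rules; the Session answer is the same either way

decoded: FAILS_AT (owner, R3)


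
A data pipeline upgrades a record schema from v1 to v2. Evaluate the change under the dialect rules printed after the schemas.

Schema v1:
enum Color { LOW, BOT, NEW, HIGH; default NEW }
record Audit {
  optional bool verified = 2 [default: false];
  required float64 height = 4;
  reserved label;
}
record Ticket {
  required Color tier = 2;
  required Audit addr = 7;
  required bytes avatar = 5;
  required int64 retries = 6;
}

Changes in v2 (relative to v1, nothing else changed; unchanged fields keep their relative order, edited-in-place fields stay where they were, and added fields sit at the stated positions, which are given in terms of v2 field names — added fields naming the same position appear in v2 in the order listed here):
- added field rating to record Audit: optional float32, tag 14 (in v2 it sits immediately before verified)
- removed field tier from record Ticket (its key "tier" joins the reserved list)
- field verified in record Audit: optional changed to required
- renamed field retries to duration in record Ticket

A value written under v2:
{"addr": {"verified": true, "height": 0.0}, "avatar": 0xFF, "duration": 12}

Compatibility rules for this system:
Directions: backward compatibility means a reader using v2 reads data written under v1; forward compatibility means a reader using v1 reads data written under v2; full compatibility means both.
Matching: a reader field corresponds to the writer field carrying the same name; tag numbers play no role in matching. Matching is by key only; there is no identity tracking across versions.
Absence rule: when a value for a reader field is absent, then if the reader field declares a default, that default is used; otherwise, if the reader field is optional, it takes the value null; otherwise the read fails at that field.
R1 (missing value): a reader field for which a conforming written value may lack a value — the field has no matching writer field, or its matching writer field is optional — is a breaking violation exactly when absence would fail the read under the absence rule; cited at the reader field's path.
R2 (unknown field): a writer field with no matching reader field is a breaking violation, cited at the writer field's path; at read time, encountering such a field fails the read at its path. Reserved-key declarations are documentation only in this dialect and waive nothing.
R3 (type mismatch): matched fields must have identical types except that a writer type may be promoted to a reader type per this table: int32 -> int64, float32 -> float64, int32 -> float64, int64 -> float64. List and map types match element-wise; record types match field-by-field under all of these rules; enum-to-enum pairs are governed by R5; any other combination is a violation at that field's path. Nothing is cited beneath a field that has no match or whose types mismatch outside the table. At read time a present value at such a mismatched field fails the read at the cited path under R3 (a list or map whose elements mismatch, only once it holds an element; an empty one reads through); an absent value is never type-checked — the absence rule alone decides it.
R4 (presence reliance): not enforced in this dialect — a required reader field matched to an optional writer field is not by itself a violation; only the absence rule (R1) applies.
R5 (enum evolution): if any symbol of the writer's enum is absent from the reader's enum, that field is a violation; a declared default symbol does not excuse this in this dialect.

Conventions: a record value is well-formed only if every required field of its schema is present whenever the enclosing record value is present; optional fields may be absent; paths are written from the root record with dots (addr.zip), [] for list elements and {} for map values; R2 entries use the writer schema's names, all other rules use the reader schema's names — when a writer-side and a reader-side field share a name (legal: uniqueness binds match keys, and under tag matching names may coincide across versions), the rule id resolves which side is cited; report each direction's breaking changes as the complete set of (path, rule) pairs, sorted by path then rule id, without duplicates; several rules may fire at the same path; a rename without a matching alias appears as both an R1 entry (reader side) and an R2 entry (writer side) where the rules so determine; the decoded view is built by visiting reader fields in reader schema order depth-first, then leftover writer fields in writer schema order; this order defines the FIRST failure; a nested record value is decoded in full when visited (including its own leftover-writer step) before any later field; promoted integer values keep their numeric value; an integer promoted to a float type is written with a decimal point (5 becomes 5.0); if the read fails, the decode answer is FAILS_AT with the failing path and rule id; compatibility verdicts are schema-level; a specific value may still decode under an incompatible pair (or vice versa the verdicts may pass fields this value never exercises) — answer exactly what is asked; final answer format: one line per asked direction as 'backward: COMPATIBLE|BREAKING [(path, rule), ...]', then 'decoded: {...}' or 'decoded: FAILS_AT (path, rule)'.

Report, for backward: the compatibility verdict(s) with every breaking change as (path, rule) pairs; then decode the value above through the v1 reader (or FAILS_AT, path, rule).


the writer's type comes first in each Ticket pair
checking backward for Ticket: reader v2 against writer v1:
  addr: paired with writer addr (Audit -> Audit; writer required)
  avatar: paired with writer avatar (bytes -> bytes; writer required)
  duration has no writer counterpart
  writer field tier has no reader counterpart
  writer field retries has no reader counterpart
  addr.rating has no writer counterpart
  addr.verified: paired with writer addr.verified (bool -> bool; writer optional)
  addr.height: paired with writer addr.height (float64 -> float64; writer required)
  R1 fires at duration
  R2 fires at retries
  R2 fires at tier
  => 3 violation(s): backward is BREAKING for Ticket
decode walk for Ticket under reader schema v1:
  read fails at tier under R1 (no fill)
  => FAILS_AT (tier, R1)
ruling out the remaining Ticket differences:
  added field rating to record Audit: optional float32, tag 14 (in v2 it sits immediately before verified) -> fires only in the forward direction of Ticket, which is not asked here
  field verified in record Audit: optional changed to required -> fires no rule on Ticket, leaving the asked answer as it is

backward: BREAKING [(duration, R1), (retries, R2), (tier, R2)]; decoded: FAILS_AT (tier, R1)


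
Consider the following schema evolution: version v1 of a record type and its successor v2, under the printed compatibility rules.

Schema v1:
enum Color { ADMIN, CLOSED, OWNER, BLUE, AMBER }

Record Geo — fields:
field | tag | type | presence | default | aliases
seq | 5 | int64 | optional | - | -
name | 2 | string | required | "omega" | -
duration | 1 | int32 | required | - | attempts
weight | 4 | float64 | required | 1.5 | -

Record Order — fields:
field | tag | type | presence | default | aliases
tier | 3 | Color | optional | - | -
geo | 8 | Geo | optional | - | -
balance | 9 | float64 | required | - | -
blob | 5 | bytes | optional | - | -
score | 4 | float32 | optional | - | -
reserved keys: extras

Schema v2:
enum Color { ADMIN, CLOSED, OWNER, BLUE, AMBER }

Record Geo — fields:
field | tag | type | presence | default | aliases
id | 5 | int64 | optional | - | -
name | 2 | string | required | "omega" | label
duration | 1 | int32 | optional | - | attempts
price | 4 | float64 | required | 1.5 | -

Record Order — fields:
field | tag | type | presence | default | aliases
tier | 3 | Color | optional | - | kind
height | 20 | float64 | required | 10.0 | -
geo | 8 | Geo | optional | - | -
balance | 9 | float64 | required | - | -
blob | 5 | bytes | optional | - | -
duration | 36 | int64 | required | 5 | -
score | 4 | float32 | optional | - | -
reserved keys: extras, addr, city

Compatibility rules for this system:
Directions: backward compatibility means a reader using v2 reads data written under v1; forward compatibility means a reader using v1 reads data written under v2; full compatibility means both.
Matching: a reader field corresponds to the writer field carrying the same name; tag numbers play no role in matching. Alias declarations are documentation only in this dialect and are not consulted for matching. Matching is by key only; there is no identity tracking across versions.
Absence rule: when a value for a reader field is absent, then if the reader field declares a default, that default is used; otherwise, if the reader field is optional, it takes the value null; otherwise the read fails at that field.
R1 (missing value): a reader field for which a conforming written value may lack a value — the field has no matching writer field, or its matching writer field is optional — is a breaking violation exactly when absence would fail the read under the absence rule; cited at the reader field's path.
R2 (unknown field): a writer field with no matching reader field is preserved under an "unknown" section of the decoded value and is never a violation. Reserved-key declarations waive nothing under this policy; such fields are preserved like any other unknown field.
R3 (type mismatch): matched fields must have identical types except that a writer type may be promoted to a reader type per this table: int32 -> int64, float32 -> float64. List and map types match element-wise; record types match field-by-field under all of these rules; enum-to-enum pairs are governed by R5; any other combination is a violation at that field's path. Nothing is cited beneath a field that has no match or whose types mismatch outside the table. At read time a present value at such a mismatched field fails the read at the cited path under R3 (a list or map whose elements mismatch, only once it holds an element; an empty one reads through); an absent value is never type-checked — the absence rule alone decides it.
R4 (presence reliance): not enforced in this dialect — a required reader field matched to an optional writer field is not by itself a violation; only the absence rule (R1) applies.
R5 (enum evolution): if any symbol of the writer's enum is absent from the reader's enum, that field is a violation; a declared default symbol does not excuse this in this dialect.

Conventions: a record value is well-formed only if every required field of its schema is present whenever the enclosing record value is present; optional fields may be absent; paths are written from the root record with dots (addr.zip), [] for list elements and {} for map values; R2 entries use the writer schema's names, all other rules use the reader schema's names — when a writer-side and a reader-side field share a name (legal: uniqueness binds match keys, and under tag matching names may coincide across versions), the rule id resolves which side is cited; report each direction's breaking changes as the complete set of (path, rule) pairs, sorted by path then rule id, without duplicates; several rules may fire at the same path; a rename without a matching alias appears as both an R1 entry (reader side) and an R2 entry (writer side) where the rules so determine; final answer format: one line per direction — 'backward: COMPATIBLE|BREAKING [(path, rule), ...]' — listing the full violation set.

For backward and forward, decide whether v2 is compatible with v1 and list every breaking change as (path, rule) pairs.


backward: COMPATIBLE []; forward: BREAKING [(geo.duration, R1)]

the writer's type comes first in each Order pair
backward for Order (reader v2, writer v1):
  tier: paired with writer tier (Color -> Color; writer optional)
  height has no writer counterpart
  geo: paired with writer geo (Geo -> Geo; writer optional)
  balance: paired with writer balance (float64 -> float64; writer required)
  blob: paired with writer blob (bytes -> bytes; writer optional)
  duration has no writer counterpart
  score: paired with writer score (float32 -> float32; writer optional)
  geo.id has no writer counterpart
  geo.name: paired with writer geo.name (string -> string; writer required)
  geo.duration: paired with writer geo.duration (int32 -> int32; writer required)
  geo.price has no writer counterpart
  leftover writer field: geo.seq
  leftover writer field: geo.weight
  nothing fires on Order: backward is COMPATIBLE
forward for Order (reader v1, writer v2):
  tier: paired with writer tier (Color -> Color; writer optional)
  geo: paired with writer geo (Geo -> Geo; writer optional)
  balance: paired with writer balance (float64 -> float64; writer required)
  blob: paired with writer blob (bytes -> bytes; writer optional)
  score: paired with writer score (float32 -> float32; writer optional)
  leftover writer field: height
  leftover writer field: duration
  geo.seq has no writer counterpart
  geo.name: paired with writer geo.name (string -> string; writer required)
  geo.duration: paired with writer geo.duration (int32 -> int32; writer optional)
  geo.weight has no writer counterpart
  leftover writer field: geo.id
  leftover writer field: geo.price
  violation R1 at geo.duration
  => 1 violation(s): forward is BREAKING for Order


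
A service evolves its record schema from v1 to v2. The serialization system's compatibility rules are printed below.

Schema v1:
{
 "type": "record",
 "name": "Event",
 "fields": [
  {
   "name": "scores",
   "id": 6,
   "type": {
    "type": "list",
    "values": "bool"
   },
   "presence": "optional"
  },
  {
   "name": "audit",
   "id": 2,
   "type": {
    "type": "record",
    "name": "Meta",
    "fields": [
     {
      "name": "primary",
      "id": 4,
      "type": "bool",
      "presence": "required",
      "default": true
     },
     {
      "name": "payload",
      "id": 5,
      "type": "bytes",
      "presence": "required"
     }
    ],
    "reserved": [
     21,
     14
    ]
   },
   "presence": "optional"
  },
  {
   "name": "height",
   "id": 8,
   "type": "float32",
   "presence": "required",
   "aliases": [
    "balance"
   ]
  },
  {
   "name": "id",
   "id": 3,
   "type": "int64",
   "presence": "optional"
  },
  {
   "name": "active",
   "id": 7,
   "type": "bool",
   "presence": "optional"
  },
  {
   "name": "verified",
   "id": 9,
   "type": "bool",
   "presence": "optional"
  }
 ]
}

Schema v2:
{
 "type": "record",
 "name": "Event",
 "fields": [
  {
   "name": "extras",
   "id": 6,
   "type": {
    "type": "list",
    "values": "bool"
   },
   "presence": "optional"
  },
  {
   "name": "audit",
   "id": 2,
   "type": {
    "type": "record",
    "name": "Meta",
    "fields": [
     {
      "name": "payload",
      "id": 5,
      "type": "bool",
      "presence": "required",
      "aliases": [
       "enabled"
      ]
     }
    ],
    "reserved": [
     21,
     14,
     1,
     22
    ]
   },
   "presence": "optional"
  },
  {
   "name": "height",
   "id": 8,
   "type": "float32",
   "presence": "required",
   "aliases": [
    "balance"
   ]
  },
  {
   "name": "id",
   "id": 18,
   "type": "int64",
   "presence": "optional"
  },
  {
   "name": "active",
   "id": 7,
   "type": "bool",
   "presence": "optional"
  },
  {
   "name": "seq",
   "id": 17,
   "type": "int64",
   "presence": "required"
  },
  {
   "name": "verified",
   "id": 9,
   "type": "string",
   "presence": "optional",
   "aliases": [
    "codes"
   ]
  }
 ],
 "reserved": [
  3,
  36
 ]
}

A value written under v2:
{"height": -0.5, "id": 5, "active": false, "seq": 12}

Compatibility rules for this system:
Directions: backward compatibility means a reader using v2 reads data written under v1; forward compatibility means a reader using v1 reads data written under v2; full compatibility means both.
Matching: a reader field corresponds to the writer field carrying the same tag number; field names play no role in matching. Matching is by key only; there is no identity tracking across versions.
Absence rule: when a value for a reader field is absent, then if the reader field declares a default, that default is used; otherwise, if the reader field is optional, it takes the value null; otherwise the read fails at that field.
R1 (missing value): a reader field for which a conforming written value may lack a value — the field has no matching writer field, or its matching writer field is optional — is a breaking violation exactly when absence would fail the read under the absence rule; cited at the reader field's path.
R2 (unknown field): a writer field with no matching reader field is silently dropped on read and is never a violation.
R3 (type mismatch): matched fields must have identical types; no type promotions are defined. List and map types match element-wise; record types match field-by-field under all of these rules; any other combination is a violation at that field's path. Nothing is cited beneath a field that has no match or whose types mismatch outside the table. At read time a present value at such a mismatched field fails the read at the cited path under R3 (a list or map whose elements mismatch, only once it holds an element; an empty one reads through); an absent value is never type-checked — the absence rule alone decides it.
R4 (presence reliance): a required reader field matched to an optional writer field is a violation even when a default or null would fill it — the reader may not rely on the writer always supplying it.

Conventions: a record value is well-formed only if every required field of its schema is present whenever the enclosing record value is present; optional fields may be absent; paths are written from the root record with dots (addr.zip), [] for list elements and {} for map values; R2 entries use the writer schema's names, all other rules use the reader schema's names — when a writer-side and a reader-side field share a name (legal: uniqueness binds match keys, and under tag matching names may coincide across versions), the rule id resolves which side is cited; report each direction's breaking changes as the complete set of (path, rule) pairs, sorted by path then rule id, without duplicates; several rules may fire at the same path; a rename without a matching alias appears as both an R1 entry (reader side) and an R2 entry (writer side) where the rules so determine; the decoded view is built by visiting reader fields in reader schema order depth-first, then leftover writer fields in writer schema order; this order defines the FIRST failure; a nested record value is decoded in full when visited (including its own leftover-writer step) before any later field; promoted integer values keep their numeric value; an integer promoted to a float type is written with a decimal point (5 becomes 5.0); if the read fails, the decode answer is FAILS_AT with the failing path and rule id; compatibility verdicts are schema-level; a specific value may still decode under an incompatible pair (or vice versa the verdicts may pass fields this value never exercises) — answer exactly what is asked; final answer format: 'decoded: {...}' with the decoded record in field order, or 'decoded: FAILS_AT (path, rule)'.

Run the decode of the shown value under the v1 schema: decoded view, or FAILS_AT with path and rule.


decoded: {"scores": null, "audit": null, "height": -0.5, "id": null, "active": false, "verified": null}

in Event below, arrows point writer -> reader
decode (reader v1):
  scores := null (absent, optional -> null)
  audit := null (absent, optional -> null)
  height := -0.5
  id := null (absent, optional -> null)
  active := false
  verified := null (absent, optional -> null)
  writer id: unknown -> dropped
  writer seq: unknown -> dropped
  => decoded: {"scores": null, "audit": null, "height": -0.5, "id": null, "active": false, "verified": null}
the other Event changes do not affect what is asked:
  removed field primary from record Meta -> inert under this dialect — no rule fires on Event and the result does not move
  field verified in record Event: type bool changed to string -> affects the rule determinations only; this particular Event value decodes identically
  field payload in record Meta: type bytes changed to bool -> affects the rule determinations only; this particular Event value decodes identically
  renamed field scores to extras in record Event -> inert under this dialect — no rule fires on Event and the result does not move
  added field seq to record Event: required int64, tag 17 (in v2 it sits immediately before verified) -> affects the rule determinations only; this particular Event value decodes identically
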